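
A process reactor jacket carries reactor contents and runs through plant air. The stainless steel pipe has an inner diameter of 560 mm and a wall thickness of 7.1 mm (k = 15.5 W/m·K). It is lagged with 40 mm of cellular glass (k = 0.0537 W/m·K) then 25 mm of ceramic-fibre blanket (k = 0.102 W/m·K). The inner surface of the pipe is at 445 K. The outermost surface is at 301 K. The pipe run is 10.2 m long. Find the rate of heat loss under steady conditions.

Q ≈ 2930 W

For a radial system each layer contributes R = ln(r_out/r_in)/(2πkL); films add R = 1/(hA).
R_stainless steel pipe wall = ln(287.1/280)/(2π×15.5×10.2) = 2.521×10^-5 K/W
R_cellular glass = ln(327.1/287.1)/(2π×0.0537×10.2) = 0.0379 K/W
R_ceramic-fibre blanket = ln(352.1/327.1)/(2π×0.102×10.2) = 0.01127 K/W
R_total = 0.04919 K/W
Q = ΔT/R_total = 144/0.04919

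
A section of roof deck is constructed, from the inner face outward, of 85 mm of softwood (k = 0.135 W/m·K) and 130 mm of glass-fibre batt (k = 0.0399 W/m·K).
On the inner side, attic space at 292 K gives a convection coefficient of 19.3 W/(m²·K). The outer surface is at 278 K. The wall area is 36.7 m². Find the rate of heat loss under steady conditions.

Q ≈ 130 W

Series thermal resistances:
R_inner film = 1/(h_i·A) = 1/(19.3×36.7) = 0.001412 K/W
R_softwood = L/(kA) = 0.085/(0.135×36.7) = 0.01716 K/W
R_glass-fibre batt = L/(kA) = 0.13/(0.0399×36.7) = 0.08878 K/W
R_total = 0.1073 K/W
Q = ΔT / R_total = 14 / 0.1073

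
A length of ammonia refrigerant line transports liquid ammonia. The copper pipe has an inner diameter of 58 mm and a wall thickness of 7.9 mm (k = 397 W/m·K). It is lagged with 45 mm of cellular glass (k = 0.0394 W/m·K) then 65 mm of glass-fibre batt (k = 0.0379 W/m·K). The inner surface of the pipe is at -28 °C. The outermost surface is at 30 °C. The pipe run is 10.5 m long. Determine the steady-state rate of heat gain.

Treating each annulus and film as a series resistance:
R_copper pipe wall = ln(36.9/29)/(2π×397×10.5) = 9.198×10^-6 K/W
R_cellular glass = ln(81.9/36.9)/(2π×0.0394×10.5) = 0.3067 K/W
R_glass-fibre batt = ln(146.9/81.9)/(2π×0.0379×10.5) = 0.2337 K/W
R_total = 0.5404 K/W
Q = ΔT/R_total = 58/0.5404

Q ≈ 107 W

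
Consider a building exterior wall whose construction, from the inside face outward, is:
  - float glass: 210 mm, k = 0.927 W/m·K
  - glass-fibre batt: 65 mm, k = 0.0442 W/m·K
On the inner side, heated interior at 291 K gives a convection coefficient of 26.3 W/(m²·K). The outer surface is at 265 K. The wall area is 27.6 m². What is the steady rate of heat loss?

Model the wall as resistances in series:
R_inner film = 1/(h_i·A) = 1/(26.3×27.6) = 0.001378 K/W
R_float glass = L/(kA) = 0.21/(0.927×27.6) = 0.008208 K/W
R_glass-fibre batt = L/(kA) = 0.065/(0.0442×27.6) = 0.05328 K/W
R_total = 0.06287 K/W
Q = ΔT / R_total = 26 / 0.06287

Q ≈ 414 W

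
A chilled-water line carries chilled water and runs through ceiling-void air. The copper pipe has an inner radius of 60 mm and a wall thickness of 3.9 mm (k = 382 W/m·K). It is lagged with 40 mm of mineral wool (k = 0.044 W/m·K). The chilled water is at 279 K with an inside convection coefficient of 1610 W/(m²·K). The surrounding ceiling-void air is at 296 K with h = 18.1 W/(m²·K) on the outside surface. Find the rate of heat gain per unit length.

q′ ≈ 9.22 W/m

Treating each annulus and film as a series resistance:
R_inner film = 1/(h_i·2πr₁L) = 1/(1610×2π×0.06×1) = 0.001648 K/W
R_copper pipe wall = ln(63.9/60)/(2π×382×1) = 2.624×10^-5 K/W
R_mineral wool = ln(103.9/63.9)/(2π×0.044×1) = 1.758 K/W
R_outer film = 1/(h_o·2πr_oL) = 1/(18.1×2π×0.1039×1) = 0.08463 K/W
R_total = 1.845 K/W
Q = ΔT/R_total = 17/1.845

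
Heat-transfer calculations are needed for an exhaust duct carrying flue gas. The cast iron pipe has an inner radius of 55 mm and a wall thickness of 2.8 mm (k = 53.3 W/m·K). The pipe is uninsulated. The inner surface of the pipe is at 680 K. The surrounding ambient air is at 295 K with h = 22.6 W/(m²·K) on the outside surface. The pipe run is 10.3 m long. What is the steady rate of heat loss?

Treating each annulus and film as a series resistance:
R_cast iron pipe wall = ln(57.8/55)/(2π×53.3×10.3) = 1.44×10^-5 K/W
R_outer film = 1/(h_o·2πr_oL) = 1/(22.6×2π×0.0578×10.3) = 0.01183 K/W
R_total = 0.01184 K/W
Q = ΔT/R_total = 385/0.01184

Q ≈ 32500 W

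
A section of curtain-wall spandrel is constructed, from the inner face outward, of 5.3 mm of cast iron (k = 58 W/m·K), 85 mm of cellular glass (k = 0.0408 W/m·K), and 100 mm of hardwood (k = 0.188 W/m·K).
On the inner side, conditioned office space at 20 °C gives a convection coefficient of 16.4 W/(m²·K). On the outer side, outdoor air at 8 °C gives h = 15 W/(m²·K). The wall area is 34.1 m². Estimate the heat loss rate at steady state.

Treating each layer as a thermal resistance in series:
R_inner film = 1/(h_i·A) = 1/(16.4×34.1) = 0.001788 K/W
R_cast iron = L/(kA) = 0.0053/(58×34.1) = 2.68×10^-6 K/W
R_cellular glass = L/(kA) = 0.085/(0.0408×34.1) = 0.06109 K/W
R_hardwood = L/(kA) = 0.1/(0.188×34.1) = 0.0156 K/W
R_outer film = 1/(h_o·A) = 1/(15×34.1) = 0.001955 K/W
R_total = 0.08044 K/W
Q = ΔT / R_total = 12 / 0.08044

Q ≈ 149 W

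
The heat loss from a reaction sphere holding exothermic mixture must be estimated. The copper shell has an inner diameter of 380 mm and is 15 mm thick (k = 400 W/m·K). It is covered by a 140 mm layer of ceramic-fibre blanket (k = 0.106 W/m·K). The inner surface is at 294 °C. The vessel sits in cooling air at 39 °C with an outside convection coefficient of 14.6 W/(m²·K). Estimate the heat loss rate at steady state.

For a spherical shell R = (1/r₁ − 1/r₂)/(4πk); film R = 1/(h·4πr²). In series:
R_copper shell = (1/0.19 − 1/0.205)/(4π×400) = 7.662×10^-5 K/W
R_ceramic-fibre blanket = (1/0.205 − 1/0.345)/(4π×0.106) = 1.486 K/W
R_outer film = 1/(h·4πr_o²) = 1/(14.6×4π×0.345²) = 0.04579 K/W
R_total = 1.532 K/W
Q = ΔT/R_total = 255/1.532

Q ≈ 166 W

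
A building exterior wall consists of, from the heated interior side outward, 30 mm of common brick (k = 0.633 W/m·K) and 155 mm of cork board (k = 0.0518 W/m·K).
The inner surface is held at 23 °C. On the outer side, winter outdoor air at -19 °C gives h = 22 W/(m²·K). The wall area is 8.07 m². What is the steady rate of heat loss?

Series thermal resistances:
R_common brick = L/(kA) = 0.03/(0.633×8.07) = 0.005873 K/W
R_cork board = L/(kA) = 0.155/(0.0518×8.07) = 0.3708 K/W
R_outer film = 1/(h_o·A) = 1/(22×8.07) = 0.005633 K/W
R_total = 0.3823 K/W
Q = ΔT / R_total = 42 / 0.3823

Q ≈ 110 W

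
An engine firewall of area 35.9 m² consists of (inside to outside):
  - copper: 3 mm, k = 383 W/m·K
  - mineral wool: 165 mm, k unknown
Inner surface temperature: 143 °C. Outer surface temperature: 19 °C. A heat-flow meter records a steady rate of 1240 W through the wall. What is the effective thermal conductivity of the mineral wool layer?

k ≈ 0.046 W/(m·K)

Series thermal resistances:
R_copper = L/(kA) = 0.003/(383×35.9) = 2.182×10^-7 K/W
Sum of known resistances R_other = 2.182×10^-7 K/W
Total R = ΔT/Q = 124/1240 = 0.1 K/W
R_mineral wool = R_total − R_other = 0.1 K/W
k = L/(R·A) = 0.165/(0.1×35.9)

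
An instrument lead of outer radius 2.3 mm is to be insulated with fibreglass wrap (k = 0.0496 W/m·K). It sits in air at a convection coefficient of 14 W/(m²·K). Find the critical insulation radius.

For a cylinder r_cr = k/h = 0.0496/14
r_cr = 3.54 mm; since the bare radius (2.3 mm) is below r_cr, adding a thin layer of insulation will *increase* heat loss.

r_cr ≈ 3.54 mm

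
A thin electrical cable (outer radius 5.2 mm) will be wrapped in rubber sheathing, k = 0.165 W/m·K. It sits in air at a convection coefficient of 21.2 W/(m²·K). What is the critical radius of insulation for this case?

r_cr ≈ 7.78 mm

For a cylinder r_cr = k/h = 0.165/21.2
r_cr = 7.78 mm; since the bare radius (5.2 mm) is below r_cr, adding a thin layer of insulation will *increase* heat loss.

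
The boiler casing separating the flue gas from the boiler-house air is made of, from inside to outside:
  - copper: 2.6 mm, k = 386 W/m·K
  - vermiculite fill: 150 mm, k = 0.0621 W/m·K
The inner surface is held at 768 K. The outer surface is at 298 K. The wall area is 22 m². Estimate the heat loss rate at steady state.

Series thermal resistances:
R_copper = L/(kA) = 0.0026/(386×22) = 3.062×10^-7 K/W
R_vermiculite fill = L/(kA) = 0.15/(0.0621×22) = 0.1098 K/W
R_total = 0.1098 K/W
Q = ΔT / R_total = 470 / 0.1098

Q ≈ 4280 W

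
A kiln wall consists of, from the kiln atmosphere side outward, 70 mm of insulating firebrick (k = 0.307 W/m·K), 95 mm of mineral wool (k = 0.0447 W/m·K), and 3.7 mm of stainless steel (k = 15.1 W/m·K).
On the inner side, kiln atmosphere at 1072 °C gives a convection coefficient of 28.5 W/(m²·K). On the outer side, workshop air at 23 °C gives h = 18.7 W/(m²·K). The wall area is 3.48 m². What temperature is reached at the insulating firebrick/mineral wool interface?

Treating each layer as a thermal resistance in series:
R_inner film = 1/(h_i·A) = 1/(28.5×3.48) = 0.01008 K/W
R_insulating firebrick = L/(kA) = 0.07/(0.307×3.48) = 0.06552 K/W
R_mineral wool = L/(kA) = 0.095/(0.0447×3.48) = 0.6107 K/W
R_stainless steel = L/(kA) = 0.0037/(15.1×3.48) = 7.041×10^-5 K/W
R_outer film = 1/(h_o·A) = 1/(18.7×3.48) = 0.01537 K/W
R_total = 0.7018 K/W;  Q = ΔT/R_total = 1049/0.7018 = 1495 W
T_interface = T_inner − Q·ΣR(inner→interface) = 1072 − 1490×0.0756

T ≈ 959 °C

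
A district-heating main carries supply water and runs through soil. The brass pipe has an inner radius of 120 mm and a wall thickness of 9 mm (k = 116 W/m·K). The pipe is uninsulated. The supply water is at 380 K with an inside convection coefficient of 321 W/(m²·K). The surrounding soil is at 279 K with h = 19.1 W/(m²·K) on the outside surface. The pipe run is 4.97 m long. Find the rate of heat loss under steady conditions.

Per-layer cylindrical resistances, series-summed:
R_inner film = 1/(h_i·2πr₁L) = 1/(321×2π×0.12×4.97) = 8.313×10^-4 K/W
R_brass pipe wall = ln(129/120)/(2π×116×4.97) = 1.996×10^-5 K/W
R_outer film = 1/(h_o·2πr_oL) = 1/(19.1×2π×0.129×4.97) = 0.013 K/W
R_total = 0.01385 K/W
Q = ΔT/R_total = 101/0.01385

Q ≈ 7290 W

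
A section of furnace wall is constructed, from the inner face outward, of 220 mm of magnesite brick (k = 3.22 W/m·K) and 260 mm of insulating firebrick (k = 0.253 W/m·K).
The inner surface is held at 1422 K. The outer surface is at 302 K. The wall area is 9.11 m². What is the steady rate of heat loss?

Using the resistance-network approach (series):
R_magnesite brick = L/(kA) = 0.22/(3.22×9.11) = 0.0075 K/W
R_insulating firebrick = L/(kA) = 0.26/(0.253×9.11) = 0.1128 K/W
R_total = 0.1203 K/W
Q = ΔT / R_total = 1120 / 0.1203

Q ≈ 9310 W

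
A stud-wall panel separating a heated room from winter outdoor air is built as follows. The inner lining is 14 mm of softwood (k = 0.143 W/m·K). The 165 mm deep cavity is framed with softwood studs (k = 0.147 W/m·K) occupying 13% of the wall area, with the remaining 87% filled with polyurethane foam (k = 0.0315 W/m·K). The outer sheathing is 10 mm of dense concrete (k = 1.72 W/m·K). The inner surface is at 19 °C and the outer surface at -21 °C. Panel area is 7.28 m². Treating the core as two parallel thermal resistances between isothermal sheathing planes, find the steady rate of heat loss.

Q ≈ 79.8 W

Sheathing layers in series; stud and cavity paths in parallel between them.
R_inner = 0.014/(0.143×7.28) = 0.01345 K/W
R_stud  = 0.165/(0.147×0.13×7.28) = 1.186 K/W
R_cav   = 0.165/(0.0315×0.87×7.28) = 0.827 K/W
1/R_core = 1/R_stud + 1/R_cav → R_core = 0.4873 K/W
R_outer = 0.01/(1.72×7.28) = 7.986×10^-4 K/W
R_total = 0.5015 K/W
Q = ΔT/R_total = 40/0.5015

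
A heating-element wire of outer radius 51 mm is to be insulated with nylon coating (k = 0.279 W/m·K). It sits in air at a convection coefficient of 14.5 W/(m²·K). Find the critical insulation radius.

For a cylinder r_cr = k/h = 0.279/14.5
r_cr = 19.2 mm; since the bare radius (51 mm) is above r_cr, any added insulation will reduce heat loss.

r_cr ≈ 19.2 mm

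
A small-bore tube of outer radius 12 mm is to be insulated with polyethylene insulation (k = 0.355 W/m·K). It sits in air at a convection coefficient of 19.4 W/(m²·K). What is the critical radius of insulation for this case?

For a cylinder r_cr = k/h = 0.355/19.4
r_cr = 18.3 mm; since the bare radius (12 mm) is below r_cr, adding a thin layer of insulation will *increase* heat loss.

r_cr ≈ 18.3 mm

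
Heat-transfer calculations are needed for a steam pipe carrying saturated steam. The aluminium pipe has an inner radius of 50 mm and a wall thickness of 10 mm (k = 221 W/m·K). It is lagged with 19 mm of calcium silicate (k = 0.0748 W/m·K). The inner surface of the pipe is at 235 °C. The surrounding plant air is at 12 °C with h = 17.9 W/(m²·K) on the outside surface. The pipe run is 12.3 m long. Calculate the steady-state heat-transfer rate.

Per-layer cylindrical resistances, series-summed:
R_aluminium pipe wall = ln(60/50)/(2π×221×12.3) = 1.067×10^-5 K/W
R_calcium silicate = ln(79/60)/(2π×0.0748×12.3) = 0.04759 K/W
R_outer film = 1/(h_o·2πr_oL) = 1/(17.9×2π×0.079×12.3) = 0.00915 K/W
R_total = 0.05675 K/W
Q = ΔT/R_total = 223/0.05675

Q ≈ 3930 W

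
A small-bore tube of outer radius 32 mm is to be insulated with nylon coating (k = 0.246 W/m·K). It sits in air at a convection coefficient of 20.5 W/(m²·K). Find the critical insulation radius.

For a cylinder r_cr = k/h = 0.246/20.5
r_cr = 12 mm; since the bare radius (32 mm) is above r_cr, any added insulation will reduce heat loss.

r_cr ≈ 12 mm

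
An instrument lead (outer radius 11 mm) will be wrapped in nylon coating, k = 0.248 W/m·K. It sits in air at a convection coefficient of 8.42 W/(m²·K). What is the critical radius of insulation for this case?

For a cylinder r_cr = k/h = 0.248/8.42
r_cr = 29.5 mm; since the bare radius (11 mm) is below r_cr, adding a thin layer of insulation will *increase* heat loss.

r_cr ≈ 29.5 mm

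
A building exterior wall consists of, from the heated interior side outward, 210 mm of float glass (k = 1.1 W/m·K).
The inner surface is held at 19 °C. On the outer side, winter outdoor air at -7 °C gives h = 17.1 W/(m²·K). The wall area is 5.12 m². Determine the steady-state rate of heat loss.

Using the resistance-network approach (series):
R_float glass = L/(kA) = 0.21/(1.1×5.12) = 0.03729 K/W
R_outer film = 1/(h_o·A) = 1/(17.1×5.12) = 0.01142 K/W
R_total = 0.04871 K/W
Q = ΔT / R_total = 26 / 0.04871

Q ≈ 534 W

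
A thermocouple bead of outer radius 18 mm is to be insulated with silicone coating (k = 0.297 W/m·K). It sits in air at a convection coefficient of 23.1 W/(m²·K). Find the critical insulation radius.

For a sphere r_cr = 2k/h = 2×0.297/23.1
r_cr = 25.7 mm; since the bare radius (18 mm) is below r_cr, adding a thin layer of insulation will *increase* heat loss.

r_cr ≈ 25.7 mm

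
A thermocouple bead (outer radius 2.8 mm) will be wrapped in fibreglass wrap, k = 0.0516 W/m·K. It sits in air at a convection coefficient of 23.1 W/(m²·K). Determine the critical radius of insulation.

r_cr ≈ 4.47 mm

For a sphere r_cr = 2k/h = 2×0.0516/23.1
r_cr = 4.47 mm; since the bare radius (2.8 mm) is below r_cr, adding a thin layer of insulation will *increase* heat loss.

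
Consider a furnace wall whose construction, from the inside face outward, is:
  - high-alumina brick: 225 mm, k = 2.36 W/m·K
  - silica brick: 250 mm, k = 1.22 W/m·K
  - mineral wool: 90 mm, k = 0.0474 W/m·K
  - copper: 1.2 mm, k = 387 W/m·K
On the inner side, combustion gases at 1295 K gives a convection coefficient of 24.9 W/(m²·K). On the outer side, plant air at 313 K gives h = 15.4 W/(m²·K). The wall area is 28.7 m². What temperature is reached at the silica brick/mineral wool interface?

T ≈ 1150 K

Series thermal resistances:
R_inner film = 1/(h_i·A) = 1/(24.9×28.7) = 0.001399 K/W
R_high-alumina brick = L/(kA) = 0.225/(2.36×28.7) = 0.003322 K/W
R_silica brick = L/(kA) = 0.25/(1.22×28.7) = 0.00714 K/W
R_mineral wool = L/(kA) = 0.09/(0.0474×28.7) = 0.06616 K/W
R_copper = L/(kA) = 0.0012/(387×28.7) = 1.08×10^-7 K/W
R_outer film = 1/(h_o·A) = 1/(15.4×28.7) = 0.002263 K/W
R_total = 0.08028 K/W;  Q = ΔT/R_total = 982/0.08028 = 12230 W
T_interface = T_inner − Q·ΣR(inner→interface) = 1295 − 12200×0.01186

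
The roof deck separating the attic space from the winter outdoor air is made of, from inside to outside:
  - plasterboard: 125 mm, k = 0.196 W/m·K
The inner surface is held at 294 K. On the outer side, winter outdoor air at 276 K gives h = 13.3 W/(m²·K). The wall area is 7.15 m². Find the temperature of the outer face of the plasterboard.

Using the resistance-network approach (series):
R_plasterboard = L/(kA) = 0.125/(0.196×7.15) = 0.0892 K/W
R_outer film = 1/(h_o·A) = 1/(13.3×7.15) = 0.01052 K/W
R_total = 0.09971 K/W;  Q = ΔT/R_total = 18/0.09971 = 180.5 W
T_interface = T_inner − Q·ΣR(inner→interface) = 294 − 181×0.0892

T ≈ 278 K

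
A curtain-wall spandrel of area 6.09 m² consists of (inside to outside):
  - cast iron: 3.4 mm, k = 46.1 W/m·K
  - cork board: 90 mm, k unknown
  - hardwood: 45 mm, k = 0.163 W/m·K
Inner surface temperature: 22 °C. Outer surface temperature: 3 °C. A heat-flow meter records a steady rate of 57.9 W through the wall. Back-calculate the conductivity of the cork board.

Model the wall as resistances in series:
R_cast iron = L/(kA) = 0.0034/(46.1×6.09) = 1.211×10^-5 K/W
R_hardwood = L/(kA) = 0.045/(0.163×6.09) = 0.04533 K/W
Sum of known resistances R_other = 0.04534 K/W
Total R = ΔT/Q = 19/57.9 = 0.3282 K/W
R_cork board = R_total − R_other = 0.2828 K/W
k = L/(R·A) = 0.09/(0.2828×6.09)

k ≈ 0.0523 W/(m·K)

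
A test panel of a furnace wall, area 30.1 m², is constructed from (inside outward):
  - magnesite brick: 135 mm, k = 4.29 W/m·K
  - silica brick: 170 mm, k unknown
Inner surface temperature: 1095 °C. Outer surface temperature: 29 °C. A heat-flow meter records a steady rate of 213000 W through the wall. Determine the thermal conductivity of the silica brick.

Series thermal resistances:
R_magnesite brick = L/(kA) = 0.135/(4.29×30.1) = 0.001045 K/W
Sum of known resistances R_other = 0.001045 K/W
Total R = ΔT/Q = 1066/213000 = 0.005005 K/W
R_silica brick = R_total − R_other = 0.003959 K/W
k = L/(R·A) = 0.17/(0.003959×30.1)

k ≈ 1.43 W/(m·K)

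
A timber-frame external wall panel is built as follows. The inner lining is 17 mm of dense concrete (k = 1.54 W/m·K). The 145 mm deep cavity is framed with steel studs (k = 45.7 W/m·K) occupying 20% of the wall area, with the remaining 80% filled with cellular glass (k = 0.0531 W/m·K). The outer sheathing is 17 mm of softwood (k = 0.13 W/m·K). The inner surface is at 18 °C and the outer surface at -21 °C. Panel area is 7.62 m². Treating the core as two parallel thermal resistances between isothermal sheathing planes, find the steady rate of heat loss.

Sheathing layers in series; stud and cavity paths in parallel between them.
R_inner = 0.017/(1.54×7.62) = 0.001449 K/W
R_stud  = 0.145/(45.7×0.2×7.62) = 0.002082 K/W
R_cav   = 0.145/(0.0531×0.8×7.62) = 0.4479 K/W
1/R_core = 1/R_stud + 1/R_cav → R_core = 0.002072 K/W
R_outer = 0.017/(0.13×7.62) = 0.01716 K/W
R_total = 0.02068 K/W
Q = ΔT/R_total = 39/0.02068

Q ≈ 1890 W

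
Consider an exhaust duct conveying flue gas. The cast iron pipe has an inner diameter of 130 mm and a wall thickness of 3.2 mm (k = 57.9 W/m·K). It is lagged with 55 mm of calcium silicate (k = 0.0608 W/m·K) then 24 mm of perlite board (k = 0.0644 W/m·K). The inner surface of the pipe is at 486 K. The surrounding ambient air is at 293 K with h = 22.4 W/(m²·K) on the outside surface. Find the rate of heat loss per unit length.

Per-layer cylindrical resistances, series-summed:
R_cast iron pipe wall = ln(68.2/65)/(2π×57.9×1) = 1.321×10^-4 K/W
R_calcium silicate = ln(123.2/68.2)/(2π×0.0608×1) = 1.548 K/W
R_perlite board = ln(147.2/123.2)/(2π×0.0644×1) = 0.4399 K/W
R_outer film = 1/(h_o·2πr_oL) = 1/(22.4×2π×0.1472×1) = 0.04827 K/W
R_total = 2.036 K/W
Q = ΔT/R_total = 193/2.036

q′ ≈ 94.8 W/m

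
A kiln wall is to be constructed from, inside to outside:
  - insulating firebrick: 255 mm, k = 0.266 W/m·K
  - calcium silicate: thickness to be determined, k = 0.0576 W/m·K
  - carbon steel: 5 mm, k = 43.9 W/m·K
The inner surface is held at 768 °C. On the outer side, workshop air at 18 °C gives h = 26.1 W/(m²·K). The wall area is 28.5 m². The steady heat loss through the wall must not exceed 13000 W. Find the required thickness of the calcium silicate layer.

Model the wall as resistances in series:
R_insulating firebrick = L/(kA) = 0.255/(0.266×28.5) = 0.03364 K/W
R_carbon steel = L/(kA) = 0.005/(43.9×28.5) = 3.996×10^-6 K/W
R_outer film = 1/(h_o·A) = 1/(26.1×28.5) = 0.001344 K/W
Sum of the known resistances R_other = 0.03499 K/W
Required total resistance R_tot = ΔT/Q_allow = 750/13000 = 0.05769 K/W
R_calcium silicate = R_tot − R_other = 0.02271 K/W
L = R·k·A = 0.02271×0.0576×28.5

L ≈ 37.3 mm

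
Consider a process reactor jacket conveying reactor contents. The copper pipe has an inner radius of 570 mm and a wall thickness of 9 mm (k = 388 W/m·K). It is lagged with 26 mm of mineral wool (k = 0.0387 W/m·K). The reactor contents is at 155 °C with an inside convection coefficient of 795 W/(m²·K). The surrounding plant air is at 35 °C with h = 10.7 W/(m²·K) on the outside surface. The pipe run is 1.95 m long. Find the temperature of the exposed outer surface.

Radial resistances (cylindrical: R_cond = ln(r_o/r_i)/(2πkL), R_conv = 1/(h·2πrL)):
R_inner film = 1/(h_i·2πr₁L) = 1/(795×2π×0.57×1.95) = 1.801×10^-4 K/W
R_copper pipe wall = ln(579/570)/(2π×388×1.95) = 3.295×10^-6 K/W
R_mineral wool = ln(605/579)/(2π×0.0387×1.95) = 0.09264 K/W
R_outer film = 1/(h_o·2πr_oL) = 1/(10.7×2π×0.605×1.95) = 0.01261 K/W
R_total = 0.1054 K/W
Q = ΔT/R_total = 120/0.1054
Q = 1140 W
T_interface = T_inner − Q·ΣR(inner→interface) = 155 − 1140×0.09282

T ≈ 49.4 °C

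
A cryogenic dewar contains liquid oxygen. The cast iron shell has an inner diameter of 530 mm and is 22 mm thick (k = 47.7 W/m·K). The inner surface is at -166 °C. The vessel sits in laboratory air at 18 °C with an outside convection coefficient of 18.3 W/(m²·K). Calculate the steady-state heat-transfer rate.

For a spherical shell R = (1/r₁ − 1/r₂)/(4πk); film R = 1/(h·4πr²). In series:
R_cast iron shell = (1/0.265 − 1/0.287)/(4π×47.7) = 4.826×10^-4 K/W
R_outer film = 1/(h·4πr_o²) = 1/(18.3×4π×0.287²) = 0.05279 K/W
R_total = 0.05328 K/W
Q = ΔT/R_total = 184/0.05328

Q ≈ 3450 W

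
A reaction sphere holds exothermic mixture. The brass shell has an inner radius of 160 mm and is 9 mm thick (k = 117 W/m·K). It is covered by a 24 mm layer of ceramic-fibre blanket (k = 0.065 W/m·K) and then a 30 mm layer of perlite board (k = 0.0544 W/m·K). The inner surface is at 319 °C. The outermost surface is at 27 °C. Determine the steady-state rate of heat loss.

Spherical conduction: R = (1/r_in − 1/r_out)/(4πk) per layer; series-sum.
R_brass shell = (1/0.16 − 1/0.169)/(4π×117) = 2.264×10^-4 K/W
R_ceramic-fibre blanket = (1/0.169 − 1/0.193)/(4π×0.065) = 0.9008 K/W
R_perlite board = (1/0.193 − 1/0.223)/(4π×0.0544) = 1.02 K/W
R_total = 1.921 K/W
Q = ΔT/R_total = 292/1.921

Q ≈ 152 W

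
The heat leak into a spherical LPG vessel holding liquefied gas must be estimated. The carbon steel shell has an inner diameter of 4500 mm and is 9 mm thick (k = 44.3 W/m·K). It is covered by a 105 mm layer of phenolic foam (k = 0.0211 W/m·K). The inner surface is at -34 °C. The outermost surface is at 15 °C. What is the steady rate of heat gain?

Q ≈ 661 W

Radial (spherical) resistances in series:
R_carbon steel shell = (1/2.25 − 1/2.259)/(4π×44.3) = 3.181×10^-6 K/W
R_phenolic foam = (1/2.259 − 1/2.364)/(4π×0.0211) = 0.07415 K/W
R_total = 0.07416 K/W
Q = ΔT/R_total = 49/0.07416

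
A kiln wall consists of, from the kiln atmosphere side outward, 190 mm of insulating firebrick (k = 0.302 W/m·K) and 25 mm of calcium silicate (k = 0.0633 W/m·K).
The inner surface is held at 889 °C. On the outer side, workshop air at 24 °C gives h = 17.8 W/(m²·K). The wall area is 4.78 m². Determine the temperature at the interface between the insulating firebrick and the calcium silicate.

Series thermal resistances:
R_insulating firebrick = L/(kA) = 0.19/(0.302×4.78) = 0.1316 K/W
R_calcium silicate = L/(kA) = 0.025/(0.0633×4.78) = 0.08262 K/W
R_outer film = 1/(h_o·A) = 1/(17.8×4.78) = 0.01175 K/W
R_total = 0.226 K/W;  Q = ΔT/R_total = 865/0.226 = 3827 W
T_interface = T_inner − Q·ΣR(inner→interface) = 889 − 3830×0.1316

T ≈ 385 °C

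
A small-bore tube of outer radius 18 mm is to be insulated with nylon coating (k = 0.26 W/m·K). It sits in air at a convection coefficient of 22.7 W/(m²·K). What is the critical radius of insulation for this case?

For a cylinder r_cr = k/h = 0.26/22.7
r_cr = 11.5 mm; since the bare radius (18 mm) is above r_cr, any added insulation will reduce heat loss.

r_cr ≈ 11.5 mm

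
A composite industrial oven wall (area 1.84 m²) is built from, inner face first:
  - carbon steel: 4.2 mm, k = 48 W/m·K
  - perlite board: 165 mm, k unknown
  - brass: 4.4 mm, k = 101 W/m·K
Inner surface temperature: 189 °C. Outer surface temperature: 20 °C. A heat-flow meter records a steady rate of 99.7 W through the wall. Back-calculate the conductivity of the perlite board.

k ≈ 0.0529 W/(m·K)

Using the resistance-network approach (series):
R_carbon steel = L/(kA) = 0.0042/(48×1.84) = 4.755×10^-5 K/W
R_brass = L/(kA) = 0.0044/(101×1.84) = 2.368×10^-5 K/W
Sum of known resistances R_other = 7.123×10^-5 K/W
Total R = ΔT/Q = 169/99.7 = 1.695 K/W
R_perlite board = R_total − R_other = 1.695 K/W
k = L/(R·A) = 0.165/(1.695×1.84)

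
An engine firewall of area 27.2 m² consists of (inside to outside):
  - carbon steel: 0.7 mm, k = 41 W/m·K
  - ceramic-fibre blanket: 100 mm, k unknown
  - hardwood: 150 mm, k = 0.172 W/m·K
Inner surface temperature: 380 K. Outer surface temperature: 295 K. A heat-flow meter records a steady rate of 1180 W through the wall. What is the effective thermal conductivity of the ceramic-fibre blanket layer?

Treating each layer as a thermal resistance in series:
R_carbon steel = L/(kA) = 0.0007/(41×27.2) = 6.277×10^-7 K/W
R_hardwood = L/(kA) = 0.15/(0.172×27.2) = 0.03206 K/W
Sum of known resistances R_other = 0.03206 K/W
Total R = ΔT/Q = 85/1180 = 0.07203 K/W
R_ceramic-fibre blanket = R_total − R_other = 0.03997 K/W
k = L/(R·A) = 0.1/(0.03997×27.2)

k ≈ 0.092 W/(m·K)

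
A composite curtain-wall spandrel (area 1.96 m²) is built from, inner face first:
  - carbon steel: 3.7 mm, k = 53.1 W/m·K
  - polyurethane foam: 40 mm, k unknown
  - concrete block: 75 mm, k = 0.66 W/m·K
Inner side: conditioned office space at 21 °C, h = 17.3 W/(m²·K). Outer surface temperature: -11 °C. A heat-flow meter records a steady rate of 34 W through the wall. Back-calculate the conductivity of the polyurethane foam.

k ≈ 0.0239 W/(m·K)

Model the wall as resistances in series:
R_inner film = 1/(h_i·A) = 1/(17.3×1.96) = 0.02949 K/W
R_carbon steel = L/(kA) = 0.0037/(53.1×1.96) = 3.555×10^-5 K/W
R_concrete block = L/(kA) = 0.075/(0.66×1.96) = 0.05798 K/W
Sum of known resistances R_other = 0.0875 K/W
Total R = ΔT/Q = 32/34 = 0.9412 K/W
R_polyurethane foam = R_total − R_other = 0.8537 K/W
k = L/(R·A) = 0.04/(0.8537×1.96)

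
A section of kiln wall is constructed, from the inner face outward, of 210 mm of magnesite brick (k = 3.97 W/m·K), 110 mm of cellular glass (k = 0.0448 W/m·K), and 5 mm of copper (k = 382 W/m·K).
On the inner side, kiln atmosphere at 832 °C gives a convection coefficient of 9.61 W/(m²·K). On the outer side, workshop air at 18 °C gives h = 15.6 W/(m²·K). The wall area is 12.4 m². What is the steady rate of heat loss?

Q ≈ 3770 W

Model the wall as resistances in series:
R_inner film = 1/(h_i·A) = 1/(9.61×12.4) = 0.008392 K/W
R_magnesite brick = L/(kA) = 0.21/(3.97×12.4) = 0.004266 K/W
R_cellular glass = L/(kA) = 0.11/(0.0448×12.4) = 0.198 K/W
R_copper = L/(kA) = 0.005/(382×12.4) = 1.056×10^-6 K/W
R_outer film = 1/(h_o·A) = 1/(15.6×12.4) = 0.00517 K/W
R_total = 0.2158 K/W
Q = ΔT / R_total = 814 / 0.2158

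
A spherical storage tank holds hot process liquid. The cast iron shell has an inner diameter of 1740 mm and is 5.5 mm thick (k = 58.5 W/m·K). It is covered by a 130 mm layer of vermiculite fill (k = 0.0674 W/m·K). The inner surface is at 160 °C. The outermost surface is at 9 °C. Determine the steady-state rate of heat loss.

Each spherical layer contributes R = (1/r_i − 1/r_o)/(4πk):
R_cast iron shell = (1/0.87 − 1/0.8755)/(4π×58.5) = 9.822×10^-6 K/W
R_vermiculite fill = (1/0.8755 − 1/1.0055)/(4π×0.0674) = 0.1744 K/W
R_total = 0.1744 K/W
Q = ΔT/R_total = 151/0.1744

Q ≈ 866 W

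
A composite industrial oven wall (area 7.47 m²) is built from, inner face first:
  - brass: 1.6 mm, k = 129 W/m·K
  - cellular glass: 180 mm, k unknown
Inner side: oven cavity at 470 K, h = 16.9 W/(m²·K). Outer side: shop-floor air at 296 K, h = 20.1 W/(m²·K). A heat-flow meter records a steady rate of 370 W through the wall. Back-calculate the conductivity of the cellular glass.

k ≈ 0.0529 W/(m·K)

Using the resistance-network approach (series):
R_inner film = 1/(h_i·A) = 1/(16.9×7.47) = 0.007921 K/W
R_brass = L/(kA) = 0.0016/(129×7.47) = 1.66×10^-6 K/W
R_outer film = 1/(h_o·A) = 1/(20.1×7.47) = 0.00666 K/W
Sum of known resistances R_other = 0.01458 K/W
Total R = ΔT/Q = 174/370 = 0.4703 K/W
R_cellular glass = R_total − R_other = 0.4557 K/W
k = L/(R·A) = 0.18/(0.4557×7.47)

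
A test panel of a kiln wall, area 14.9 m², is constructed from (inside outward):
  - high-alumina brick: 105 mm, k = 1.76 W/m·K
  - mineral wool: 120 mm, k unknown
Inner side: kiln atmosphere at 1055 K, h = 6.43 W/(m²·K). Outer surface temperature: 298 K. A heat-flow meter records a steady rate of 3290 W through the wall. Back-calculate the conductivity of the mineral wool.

Thermal resistances in series:
R_inner film = 1/(h_i·A) = 1/(6.43×14.9) = 0.01044 K/W
R_high-alumina brick = L/(kA) = 0.105/(1.76×14.9) = 0.004004 K/W
Sum of known resistances R_other = 0.01444 K/W
Total R = ΔT/Q = 757/3290 = 0.2301 K/W
R_mineral wool = R_total − R_other = 0.2156 K/W
k = L/(R·A) = 0.12/(0.2156×14.9)

k ≈ 0.0373 W/(m·K)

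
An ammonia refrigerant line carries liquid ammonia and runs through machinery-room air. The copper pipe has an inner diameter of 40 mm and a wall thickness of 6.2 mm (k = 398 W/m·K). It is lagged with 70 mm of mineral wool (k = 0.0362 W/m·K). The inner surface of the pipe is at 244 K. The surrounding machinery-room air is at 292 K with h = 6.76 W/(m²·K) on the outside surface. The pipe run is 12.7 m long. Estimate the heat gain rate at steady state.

Per-layer cylindrical resistances, series-summed:
R_copper pipe wall = ln(26.2/20)/(2π×398×12.7) = 8.502×10^-6 K/W
R_mineral wool = ln(96.2/26.2)/(2π×0.0362×12.7) = 0.4503 K/W
R_outer film = 1/(h_o·2πr_oL) = 1/(6.76×2π×0.0962×12.7) = 0.01927 K/W
R_total = 0.4696 K/W
Q = ΔT/R_total = 48/0.4696

Q ≈ 102 W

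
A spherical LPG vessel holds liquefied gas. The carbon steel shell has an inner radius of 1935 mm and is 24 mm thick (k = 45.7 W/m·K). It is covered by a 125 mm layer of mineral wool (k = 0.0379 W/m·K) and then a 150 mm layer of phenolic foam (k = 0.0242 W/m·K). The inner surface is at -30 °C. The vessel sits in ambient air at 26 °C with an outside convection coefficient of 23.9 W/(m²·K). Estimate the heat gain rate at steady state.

Q ≈ 328 W

Spherical conduction: R = (1/r_in − 1/r_out)/(4πk) per layer; series-sum.
R_carbon steel shell = (1/1.935 − 1/1.959)/(4π×45.7) = 1.102×10^-5 K/W
R_mineral wool = (1/1.959 − 1/2.084)/(4π×0.0379) = 0.06429 K/W
R_phenolic foam = (1/2.084 − 1/2.234)/(4π×0.0242) = 0.1059 K/W
R_outer film = 1/(h·4πr_o²) = 1/(23.9×4π×2.234²) = 6.672×10^-4 K/W
R_total = 0.1709 K/W
Q = ΔT/R_total = 56/0.1709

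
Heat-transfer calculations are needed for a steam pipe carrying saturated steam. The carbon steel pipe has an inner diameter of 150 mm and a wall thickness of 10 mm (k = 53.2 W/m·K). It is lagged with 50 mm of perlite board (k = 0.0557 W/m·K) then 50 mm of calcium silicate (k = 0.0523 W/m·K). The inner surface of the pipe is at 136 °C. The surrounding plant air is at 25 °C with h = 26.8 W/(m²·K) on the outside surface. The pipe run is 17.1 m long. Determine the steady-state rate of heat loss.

Q ≈ 821 W

Per-layer cylindrical resistances, series-summed:
R_carbon steel pipe wall = ln(85/75)/(2π×53.2×17.1) = 2.19×10^-5 K/W
R_perlite board = ln(135/85)/(2π×0.0557×17.1) = 0.0773 K/W
R_calcium silicate = ln(185/135)/(2π×0.0523×17.1) = 0.05607 K/W
R_outer film = 1/(h_o·2πr_oL) = 1/(26.8×2π×0.185×17.1) = 0.001877 K/W
R_total = 0.1353 K/W
Q = ΔT/R_total = 111/0.1353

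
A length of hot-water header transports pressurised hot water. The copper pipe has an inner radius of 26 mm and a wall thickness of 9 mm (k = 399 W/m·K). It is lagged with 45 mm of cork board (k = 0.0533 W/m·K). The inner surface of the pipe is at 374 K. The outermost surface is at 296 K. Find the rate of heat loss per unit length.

q′ ≈ 31.6 W/m

Cylindrical conduction, so R = ln(r₂/r₁)/(2πkL) per layer, in series:
R_copper pipe wall = ln(35/26)/(2π×399×1) = 1.186×10^-4 K/W
R_cork board = ln(80/35)/(2π×0.0533×1) = 2.468 K/W
R_total = 2.469 K/W
Q = ΔT/R_total = 78/2.469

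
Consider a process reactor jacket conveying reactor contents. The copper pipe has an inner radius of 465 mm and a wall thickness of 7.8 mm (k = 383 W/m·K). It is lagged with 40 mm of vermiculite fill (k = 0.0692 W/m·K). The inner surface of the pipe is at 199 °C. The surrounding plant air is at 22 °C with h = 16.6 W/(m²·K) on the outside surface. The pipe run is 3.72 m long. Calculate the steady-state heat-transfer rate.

Q ≈ 3200 W

Radial resistances (cylindrical: R_cond = ln(r_o/r_i)/(2πkL), R_conv = 1/(h·2πrL)):
R_copper pipe wall = ln(472.8/465)/(2π×383×3.72) = 1.858×10^-6 K/W
R_vermiculite fill = ln(512.8/472.8)/(2π×0.0692×3.72) = 0.05021 K/W
R_outer film = 1/(h_o·2πr_oL) = 1/(16.6×2π×0.5128×3.72) = 0.005026 K/W
R_total = 0.05524 K/W
Q = ΔT/R_total = 177/0.05524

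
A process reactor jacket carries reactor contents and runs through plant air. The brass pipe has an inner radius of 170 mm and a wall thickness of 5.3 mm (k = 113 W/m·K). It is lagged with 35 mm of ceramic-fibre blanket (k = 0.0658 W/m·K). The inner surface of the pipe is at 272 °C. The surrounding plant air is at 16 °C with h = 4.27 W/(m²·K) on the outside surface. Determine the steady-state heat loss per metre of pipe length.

Per-layer cylindrical resistances, series-summed:
R_brass pipe wall = ln(175.3/170)/(2π×113×1) = 4.324×10^-5 K/W
R_ceramic-fibre blanket = ln(210.3/175.3)/(2π×0.0658×1) = 0.4403 K/W
R_outer film = 1/(h_o·2πr_oL) = 1/(4.27×2π×0.2103×1) = 0.1772 K/W
R_total = 0.6176 K/W
Q = ΔT/R_total = 256/0.6176

q′ ≈ 415 W/m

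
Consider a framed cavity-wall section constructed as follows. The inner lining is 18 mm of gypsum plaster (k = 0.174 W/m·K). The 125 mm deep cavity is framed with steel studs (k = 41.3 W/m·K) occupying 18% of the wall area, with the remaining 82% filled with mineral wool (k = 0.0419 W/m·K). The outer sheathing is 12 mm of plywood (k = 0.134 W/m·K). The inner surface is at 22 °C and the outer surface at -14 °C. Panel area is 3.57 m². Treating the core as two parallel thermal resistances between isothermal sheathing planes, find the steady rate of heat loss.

Q ≈ 613 W

Sheathing layers in series; stud and cavity paths in parallel between them.
R_inner = 0.018/(0.174×3.57) = 0.02898 K/W
R_stud  = 0.125/(41.3×0.18×3.57) = 0.00471 K/W
R_cav   = 0.125/(0.0419×0.82×3.57) = 1.019 K/W
1/R_core = 1/R_stud + 1/R_cav → R_core = 0.004688 K/W
R_outer = 0.012/(0.134×3.57) = 0.02508 K/W
R_total = 0.05875 K/W
Q = ΔT/R_total = 36/0.05875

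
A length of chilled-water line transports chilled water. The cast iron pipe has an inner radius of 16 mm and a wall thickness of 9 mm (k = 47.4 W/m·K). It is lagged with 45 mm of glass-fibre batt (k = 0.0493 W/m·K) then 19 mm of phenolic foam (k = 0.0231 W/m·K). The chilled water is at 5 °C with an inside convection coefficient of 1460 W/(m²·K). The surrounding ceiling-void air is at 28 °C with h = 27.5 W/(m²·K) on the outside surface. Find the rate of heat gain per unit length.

q′ ≈ 4.55 W/m

Radial resistances (cylindrical: R_cond = ln(r_o/r_i)/(2πkL), R_conv = 1/(h·2πrL)):
R_inner film = 1/(h_i·2πr₁L) = 1/(1460×2π×0.016×1) = 0.006813 K/W
R_cast iron pipe wall = ln(25/16)/(2π×47.4×1) = 0.001498 K/W
R_glass-fibre batt = ln(70/25)/(2π×0.0493×1) = 3.324 K/W
R_phenolic foam = ln(89/70)/(2π×0.0231×1) = 1.655 K/W
R_outer film = 1/(h_o·2πr_oL) = 1/(27.5×2π×0.089×1) = 0.06503 K/W
R_total = 5.052 K/W
Q = ΔT/R_total = 23/5.052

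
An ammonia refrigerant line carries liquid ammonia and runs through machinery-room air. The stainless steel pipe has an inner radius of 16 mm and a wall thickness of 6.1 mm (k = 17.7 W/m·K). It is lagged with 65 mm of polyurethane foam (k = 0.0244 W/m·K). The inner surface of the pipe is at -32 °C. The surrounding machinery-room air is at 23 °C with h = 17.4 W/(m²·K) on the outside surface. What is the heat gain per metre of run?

Per-layer cylindrical resistances, series-summed:
R_stainless steel pipe wall = ln(22.1/16)/(2π×17.7×1) = 0.002904 K/W
R_polyurethane foam = ln(87.1/22.1)/(2π×0.0244×1) = 8.946 K/W
R_outer film = 1/(h_o·2πr_oL) = 1/(17.4×2π×0.0871×1) = 0.105 K/W
R_total = 9.054 K/W
Q = ΔT/R_total = 55/9.054

q′ ≈ 6.07 W/m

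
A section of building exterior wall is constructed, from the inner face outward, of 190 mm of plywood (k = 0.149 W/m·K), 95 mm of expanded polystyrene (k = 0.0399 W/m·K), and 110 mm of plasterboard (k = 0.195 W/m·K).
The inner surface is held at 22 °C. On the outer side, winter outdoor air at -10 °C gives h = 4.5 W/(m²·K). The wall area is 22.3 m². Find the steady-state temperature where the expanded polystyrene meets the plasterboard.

Treating each layer as a thermal resistance in series:
R_plywood = L/(kA) = 0.19/(0.149×22.3) = 0.05718 K/W
R_expanded polystyrene = L/(kA) = 0.095/(0.0399×22.3) = 0.1068 K/W
R_plasterboard = L/(kA) = 0.11/(0.195×22.3) = 0.0253 K/W
R_outer film = 1/(h_o·A) = 1/(4.5×22.3) = 0.009965 K/W
R_total = 0.1992 K/W;  Q = ΔT/R_total = 32/0.1992 = 160.6 W
T_interface = T_inner − Q·ΣR(inner→interface) = 22 − 161×0.164

T ≈ -4.34 °C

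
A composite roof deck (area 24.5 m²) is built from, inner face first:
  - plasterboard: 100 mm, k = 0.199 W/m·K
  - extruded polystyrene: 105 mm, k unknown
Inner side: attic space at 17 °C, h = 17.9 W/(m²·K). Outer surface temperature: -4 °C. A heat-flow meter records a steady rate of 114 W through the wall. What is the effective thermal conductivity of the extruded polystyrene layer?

k ≈ 0.0266 W/(m·K)

Series thermal resistances:
R_inner film = 1/(h_i·A) = 1/(17.9×24.5) = 0.00228 K/W
R_plasterboard = L/(kA) = 0.1/(0.199×24.5) = 0.02051 K/W
Sum of known resistances R_other = 0.02279 K/W
Total R = ΔT/Q = 21/114 = 0.1842 K/W
R_extruded polystyrene = R_total − R_other = 0.1614 K/W
k = L/(R·A) = 0.105/(0.1614×24.5)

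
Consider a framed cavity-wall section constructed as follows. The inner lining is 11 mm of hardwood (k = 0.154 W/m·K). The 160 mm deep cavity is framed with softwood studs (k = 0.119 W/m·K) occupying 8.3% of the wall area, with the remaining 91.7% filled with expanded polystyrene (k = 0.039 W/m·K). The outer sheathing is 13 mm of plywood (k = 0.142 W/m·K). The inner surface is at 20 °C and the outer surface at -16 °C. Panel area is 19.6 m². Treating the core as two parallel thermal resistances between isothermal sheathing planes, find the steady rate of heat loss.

Q ≈ 192 W

Sheathing layers in series; stud and cavity paths in parallel between them.
R_inner = 0.011/(0.154×19.6) = 0.003644 K/W
R_stud  = 0.16/(0.119×0.083×19.6) = 0.8265 K/W
R_cav   = 0.16/(0.039×0.917×19.6) = 0.2283 K/W
1/R_core = 1/R_stud + 1/R_cav → R_core = 0.1789 K/W
R_outer = 0.013/(0.142×19.6) = 0.004671 K/W
R_total = 0.1872 K/W
Q = ΔT/R_total = 36/0.1872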